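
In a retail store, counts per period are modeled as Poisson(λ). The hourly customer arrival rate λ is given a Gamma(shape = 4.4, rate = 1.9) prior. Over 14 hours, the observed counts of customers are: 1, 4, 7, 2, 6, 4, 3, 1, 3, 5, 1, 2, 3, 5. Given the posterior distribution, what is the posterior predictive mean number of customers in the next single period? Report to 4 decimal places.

With a Gamma(shape α, rate β) prior, the Poisson likelihood is conjugate: the posterior is Gamma(α + ΣXᵢ, β + n).
Sum of counts S = 47 over n = 14 hours.
Posterior: Gamma(α+S, β+n) = Gamma(4.4+47, 1.9+14) = Gamma(51.4, 15.9).
The predictive distribution for one future period is NegBinom with mean α/β = 3.2327.

3.2327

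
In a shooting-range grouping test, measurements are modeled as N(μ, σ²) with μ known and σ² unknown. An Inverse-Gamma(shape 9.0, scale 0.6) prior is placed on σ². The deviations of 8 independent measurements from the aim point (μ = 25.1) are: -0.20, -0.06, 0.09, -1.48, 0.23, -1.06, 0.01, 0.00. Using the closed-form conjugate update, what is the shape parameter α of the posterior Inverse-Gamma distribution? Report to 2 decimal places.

13.00

With known mean μ and an Inverse-Gamma(α, β) prior on σ², the Normal likelihood is conjugate: posterior is Inv-Gamma(α + n/2, β + Σ(xᵢ−μ)²/2).
Σ(xᵢ−μ)² = (-0.20)² + (-0.06)² + (0.09)² + (-1.48)² + (0.23)² + (-1.06)² + (0.01)² + (0.00)² = 3.4187.
Posterior: Inv-Gamma(9.0 + 8/2, 0.6 + 3.4187/2) = Inv-Gamma(13.00, 2.30935).
Posterior α = 13.00.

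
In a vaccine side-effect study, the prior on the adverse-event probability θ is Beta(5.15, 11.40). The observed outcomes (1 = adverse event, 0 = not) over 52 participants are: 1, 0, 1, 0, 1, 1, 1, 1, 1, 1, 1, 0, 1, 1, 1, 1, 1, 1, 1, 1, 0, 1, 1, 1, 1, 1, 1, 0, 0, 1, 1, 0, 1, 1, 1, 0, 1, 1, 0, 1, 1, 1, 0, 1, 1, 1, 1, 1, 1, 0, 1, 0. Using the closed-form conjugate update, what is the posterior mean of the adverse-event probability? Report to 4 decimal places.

The Beta prior is conjugate to a Binomial/Bernoulli likelihood; the update adds successes to α and failures to β.
Posterior: Beta(α+k, β+n−k) = Beta(5.15+40, 11.40+12) = Beta(45.15, 23.40).
Posterior mean = α/(α+β) = 45.15/68.55 = 0.6586.

0.6586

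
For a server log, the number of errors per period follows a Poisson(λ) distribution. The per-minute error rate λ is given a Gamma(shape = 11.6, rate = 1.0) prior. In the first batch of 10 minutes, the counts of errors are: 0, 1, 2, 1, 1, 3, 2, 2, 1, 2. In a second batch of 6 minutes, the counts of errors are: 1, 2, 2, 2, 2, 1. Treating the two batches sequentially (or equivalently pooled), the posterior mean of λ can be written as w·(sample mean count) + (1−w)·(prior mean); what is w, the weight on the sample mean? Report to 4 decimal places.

With a Gamma(shape α, rate β) prior, the Poisson likelihood is conjugate: the posterior is Gamma(α + ΣXᵢ, β + n).
Total number of minutes: n = 10 + 6 = 16.
Posterior mean = (α₀+S)/(β₀+n) = [n/(β₀+n)]·(S/n) + [β₀/(β₀+n)]·(α₀/β₀), so only n and β₀ enter the weight.
Weight on data w = n/(β₀+n) = 16/(1.0+16) = 16/17.0 = 0.9412.

0.9412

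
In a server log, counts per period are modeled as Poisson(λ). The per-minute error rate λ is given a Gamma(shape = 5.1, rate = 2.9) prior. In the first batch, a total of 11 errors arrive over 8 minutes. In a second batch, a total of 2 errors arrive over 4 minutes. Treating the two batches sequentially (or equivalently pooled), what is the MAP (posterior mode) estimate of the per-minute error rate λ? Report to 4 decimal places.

1.1477

With a Gamma(shape α, rate β) prior, the Poisson likelihood is conjugate: the posterior is Gamma(α + ΣXᵢ, β + n).
After batch 1: Gamma(α+S, β+n) = Gamma(5.1+11, 2.9+8) = Gamma(16.1, 10.9).
After batch 2: Gamma(α+S, β+n) = Gamma(16.1+2, 10.9+4) = Gamma(18.1, 14.9).
Mode of Gamma(α,β) for α≥1 is (α−1)/β = 17.1/14.9 = 1.1477.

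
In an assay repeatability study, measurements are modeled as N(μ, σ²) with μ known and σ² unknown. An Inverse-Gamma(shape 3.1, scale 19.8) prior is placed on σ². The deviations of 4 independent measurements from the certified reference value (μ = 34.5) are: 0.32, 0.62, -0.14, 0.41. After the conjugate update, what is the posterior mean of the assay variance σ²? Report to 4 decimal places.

With known mean μ and an Inverse-Gamma(α, β) prior on σ², the Normal likelihood is conjugate: posterior is Inv-Gamma(α + n/2, β + Σ(xᵢ−μ)²/2).
Σ(xᵢ−μ)² = (0.32)² + (0.62)² + (-0.14)² + (0.41)² = 0.6745.
Posterior: Inv-Gamma(3.1 + 4/2, 19.8 + 0.6745/2) = Inv-Gamma(5.10, 20.13725).
E[σ²|data] = β/(α−1) = 20.13725/4.10 = 4.9115.

4.9115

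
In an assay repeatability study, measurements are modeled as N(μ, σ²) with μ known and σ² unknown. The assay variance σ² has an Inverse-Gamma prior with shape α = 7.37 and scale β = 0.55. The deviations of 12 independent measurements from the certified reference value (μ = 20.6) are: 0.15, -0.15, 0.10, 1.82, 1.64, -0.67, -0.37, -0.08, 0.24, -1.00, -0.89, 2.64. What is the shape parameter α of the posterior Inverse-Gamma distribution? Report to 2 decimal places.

With known mean μ and an Inverse-Gamma(α, β) prior on σ², the Normal likelihood is conjugate: posterior is Inv-Gamma(α + n/2, β + Σ(xᵢ−μ)²/2).
Σ(xᵢ−μ)² = (0.15)² + (-0.15)² + (0.10)² + (1.82)² + (1.64)² + (-0.67)² + (-0.37)² + (-0.08)² + (0.24)² + (-1.00)² + (-0.89)² + (2.64)² = 15.4685.
Posterior: Inv-Gamma(7.37 + 12/2, 0.55 + 15.4685/2) = Inv-Gamma(13.37, 8.28425).
Posterior α = 13.37.

13.37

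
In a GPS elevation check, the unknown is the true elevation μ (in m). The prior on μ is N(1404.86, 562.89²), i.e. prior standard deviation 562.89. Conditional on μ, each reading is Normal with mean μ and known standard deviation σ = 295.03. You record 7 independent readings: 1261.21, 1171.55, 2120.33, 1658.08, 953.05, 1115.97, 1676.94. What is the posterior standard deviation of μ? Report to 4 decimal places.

109.3851

For Normal data with known variance σ², a Normal(μ₀, σ₀²) prior on μ is conjugate. Posterior precision = 1/σ₀² + n/σ²; posterior mean is the precision-weighted average of μ₀ and x̄.
σ₀² = 562.89² = 316845.1521, σ² = 295.03² = 87042.7009; σ² + n·σ₀² = 87042.7009 + 7·316845.1521 = 2304958.7656.
Posterior precision = 1/σ₀² + n/σ² = 1/316845.1521 + 7/87042.7009 = (σ² + n·σ₀²)/(σ₀²σ²) = 2304958.7656/(316845.1521·87042.7009); posterior variance σₙ² = σ₀²σ²/(σ² + n·σ₀²) = 316845.1521·87042.7009/2304958.7656 = 11965.098126.
Posterior SD = √σₙ² = √(316845.1521·87042.7009/2304958.7656) = 109.3851.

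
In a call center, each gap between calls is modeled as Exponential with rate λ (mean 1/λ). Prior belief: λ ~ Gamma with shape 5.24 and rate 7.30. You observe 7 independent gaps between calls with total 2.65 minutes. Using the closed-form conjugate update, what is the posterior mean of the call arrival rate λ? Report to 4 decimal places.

With a Gamma(shape α, rate β) prior on the exponential rate λ, the posterior after n observations with total T = Σxᵢ is Gamma(α+n, β+T).
Posterior: Gamma(5.24+7, 7.30+2.65) = Gamma(12.24, 9.95).
Posterior mean of λ = α/β = 12.24/9.95 = 1.2302.

1.2302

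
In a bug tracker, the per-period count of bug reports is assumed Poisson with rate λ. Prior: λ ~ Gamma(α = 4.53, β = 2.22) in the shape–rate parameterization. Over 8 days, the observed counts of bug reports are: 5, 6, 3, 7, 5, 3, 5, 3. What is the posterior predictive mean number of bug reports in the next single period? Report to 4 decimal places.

4.0636

With a Gamma(shape α, rate β) prior, the Poisson likelihood is conjugate: the posterior is Gamma(α + ΣXᵢ, β + n).
Sum of counts S = 37 over n = 8 days.
Posterior: Gamma(α+S, β+n) = Gamma(4.53+37, 2.22+8) = Gamma(41.53, 10.22).
The predictive distribution for one future period is NegBinom with mean α/β = 4.0636.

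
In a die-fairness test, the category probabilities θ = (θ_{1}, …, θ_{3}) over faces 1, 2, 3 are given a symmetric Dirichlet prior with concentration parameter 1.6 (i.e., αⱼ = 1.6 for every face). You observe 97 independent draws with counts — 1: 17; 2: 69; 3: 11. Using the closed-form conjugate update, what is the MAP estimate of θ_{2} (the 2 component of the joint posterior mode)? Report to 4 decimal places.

0.7045

The Dirichlet prior is conjugate to the Multinomial likelihood: each posterior αⱼ = prior αⱼ + observed count nⱼ.
Posterior concentration: (18.6, 70.6, 12.6), total = 101.8.
Joint mode component: (α_{2}−1)/(Σα−K) = 69.6/98.8 = 0.7045.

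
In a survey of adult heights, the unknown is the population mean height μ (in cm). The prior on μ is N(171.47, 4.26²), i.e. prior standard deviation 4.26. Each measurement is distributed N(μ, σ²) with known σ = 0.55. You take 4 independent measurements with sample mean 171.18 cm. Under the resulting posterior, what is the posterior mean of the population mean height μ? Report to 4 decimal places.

171.1812

For Normal data with known variance σ², a Normal(μ₀, σ₀²) prior on μ is conjugate. Posterior precision = 1/σ₀² + n/σ²; posterior mean is the precision-weighted average of μ₀ and x̄.
n·x̄ = 4·171.18 = 684.72.
σ₀² = 4.26² = 18.1476, σ² = 0.55² = 0.3025; σ² + n·σ₀² = 0.3025 + 4·18.1476 = 72.8929.
Posterior mean = (μ₀/σ₀² + n·x̄/σ²)/(1/σ₀² + n/σ²) = (σ²·μ₀ + σ₀²·n·x̄)/(σ² + n·σ₀²) = (0.3025·171.47 + 18.1476·684.72)/72.8929 = 12477.894347/72.8929 = 171.1812.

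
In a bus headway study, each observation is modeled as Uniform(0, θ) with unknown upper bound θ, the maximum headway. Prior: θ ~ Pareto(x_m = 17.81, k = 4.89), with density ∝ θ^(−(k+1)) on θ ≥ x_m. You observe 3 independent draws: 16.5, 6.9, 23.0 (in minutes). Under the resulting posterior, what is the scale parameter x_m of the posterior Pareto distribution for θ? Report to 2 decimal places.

23.00

A Pareto(scale x_m, shape k) prior on the upper bound θ of Uniform(0, θ) is conjugate: posterior is Pareto(max(x_m, max xᵢ), k + n).
Sample maximum = 23.0; prior scale x_m = 17.81 → posterior scale = max = 23.00.
Posterior shape = 4.89 + 3 = 7.89.
Posterior scale x_m = 23.00.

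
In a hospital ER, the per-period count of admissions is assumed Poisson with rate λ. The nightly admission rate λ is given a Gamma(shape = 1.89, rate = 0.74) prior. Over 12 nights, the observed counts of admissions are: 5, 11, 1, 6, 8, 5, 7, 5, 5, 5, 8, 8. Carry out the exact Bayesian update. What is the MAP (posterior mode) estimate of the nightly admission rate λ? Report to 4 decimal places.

5.8783

With a Gamma(shape α, rate β) prior, the Poisson likelihood is conjugate: the posterior is Gamma(α + ΣXᵢ, β + n).
Sum of counts S = 74 over n = 12 nights.
Posterior: Gamma(α+S, β+n) = Gamma(1.89+74, 0.74+12) = Gamma(75.89, 12.74).
Mode of Gamma(α,β) for α≥1 is (α−1)/β = 74.89/12.74 = 5.8783.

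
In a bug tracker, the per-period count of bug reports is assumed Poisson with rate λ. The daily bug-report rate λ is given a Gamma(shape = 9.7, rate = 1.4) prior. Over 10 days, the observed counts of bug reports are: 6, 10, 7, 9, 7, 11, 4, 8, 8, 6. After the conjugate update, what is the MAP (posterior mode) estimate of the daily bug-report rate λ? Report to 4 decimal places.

7.4298

With a Gamma(shape α, rate β) prior, the Poisson likelihood is conjugate: the posterior is Gamma(α + ΣXᵢ, β + n).
Sum of counts S = 76 over n = 10 days.
Posterior: Gamma(α+S, β+n) = Gamma(9.7+76, 1.4+10) = Gamma(85.7, 11.4).
Mode of Gamma(α,β) for α≥1 is (α−1)/β = 84.7/11.4 = 7.4298.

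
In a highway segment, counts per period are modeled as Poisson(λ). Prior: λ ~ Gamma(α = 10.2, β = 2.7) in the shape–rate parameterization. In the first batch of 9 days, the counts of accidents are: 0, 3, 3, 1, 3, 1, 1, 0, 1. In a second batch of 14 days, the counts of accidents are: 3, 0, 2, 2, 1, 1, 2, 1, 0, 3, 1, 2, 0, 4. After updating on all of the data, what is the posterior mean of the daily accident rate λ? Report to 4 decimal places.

With a Gamma(shape α, rate β) prior, the Poisson likelihood is conjugate: the posterior is Gamma(α + ΣXᵢ, β + n).
Batch 1: sum of counts S = 13 over n = 9 days.
After batch 1: Gamma(α+S, β+n) = Gamma(10.2+13, 2.7+9) = Gamma(23.2, 11.7).
Batch 2: sum of counts S = 22 over n = 14 days.
After batch 2: Gamma(α+S, β+n) = Gamma(23.2+22, 11.7+14) = Gamma(45.2, 25.7).
Posterior mean = α/β = 45.2/25.7 = 1.7588.

1.7588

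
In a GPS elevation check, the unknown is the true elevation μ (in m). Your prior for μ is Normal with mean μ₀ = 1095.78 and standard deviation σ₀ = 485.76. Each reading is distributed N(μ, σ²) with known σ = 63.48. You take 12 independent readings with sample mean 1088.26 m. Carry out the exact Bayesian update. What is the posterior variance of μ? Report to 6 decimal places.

For Normal data with known variance σ², a Normal(μ₀, σ₀²) prior on μ is conjugate. Posterior precision = 1/σ₀² + n/σ²; posterior mean is the precision-weighted average of μ₀ and x̄.
σ₀² = 485.76² = 235962.7776, σ² = 63.48² = 4029.7104; σ² + n·σ₀² = 4029.7104 + 12·235962.7776 = 2835583.0416.
Posterior precision = 1/σ₀² + n/σ² = 1/235962.7776 + 12/4029.7104 = (σ² + n·σ₀²)/(σ₀²σ²) = 2835583.0416/(235962.7776·4029.7104); posterior variance σₙ² = σ₀²σ²/(σ² + n·σ₀²) = 235962.7776·4029.7104/2835583.0416 = 335.331974.

335.331974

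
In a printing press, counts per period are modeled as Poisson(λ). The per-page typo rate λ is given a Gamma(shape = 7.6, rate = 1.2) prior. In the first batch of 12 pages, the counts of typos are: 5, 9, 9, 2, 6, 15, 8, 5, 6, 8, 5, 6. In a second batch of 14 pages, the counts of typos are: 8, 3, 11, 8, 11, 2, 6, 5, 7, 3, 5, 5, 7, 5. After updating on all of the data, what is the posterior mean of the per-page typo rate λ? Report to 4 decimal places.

6.5294

With a Gamma(shape α, rate β) prior, the Poisson likelihood is conjugate: the posterior is Gamma(α + ΣXᵢ, β + n).
Batch 1: sum of counts S = 84 over n = 12 pages.
After batch 1: Gamma(α+S, β+n) = Gamma(7.6+84, 1.2+12) = Gamma(91.6, 13.2).
Batch 2: sum of counts S = 86 over n = 14 pages.
After batch 2: Gamma(α+S, β+n) = Gamma(91.6+86, 13.2+14) = Gamma(177.6, 27.2).
Posterior mean = α/β = 177.6/27.2 = 6.5294.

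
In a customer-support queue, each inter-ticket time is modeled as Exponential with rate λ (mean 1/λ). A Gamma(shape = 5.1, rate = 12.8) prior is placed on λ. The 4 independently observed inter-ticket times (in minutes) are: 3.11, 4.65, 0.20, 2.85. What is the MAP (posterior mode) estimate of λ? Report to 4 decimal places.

0.3431

With a Gamma(shape α, rate β) prior on the exponential rate λ, the posterior after n observations with total T = Σxᵢ is Gamma(α+n, β+T).
Sum of observations T = 10.81 minutes; n = 4.
Posterior: Gamma(5.1+4, 12.8+10.81) = Gamma(9.1, 23.61).
Mode = (α−1)/β = 0.3431.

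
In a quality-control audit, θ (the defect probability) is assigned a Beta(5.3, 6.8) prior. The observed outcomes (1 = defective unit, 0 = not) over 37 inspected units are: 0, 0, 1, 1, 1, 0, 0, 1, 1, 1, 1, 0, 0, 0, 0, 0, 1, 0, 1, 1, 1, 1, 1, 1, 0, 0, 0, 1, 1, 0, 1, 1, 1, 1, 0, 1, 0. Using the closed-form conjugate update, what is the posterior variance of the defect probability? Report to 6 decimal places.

0.004965

The Beta prior is conjugate to a Binomial/Bernoulli likelihood; the update adds successes to α and failures to β.
Posterior: Beta(α+k, β+n−k) = Beta(5.3+21, 6.8+16) = Beta(26.3, 22.8).
Var = αβ/((α+β)²(α+β+1)) = 26.3·22.8/(49.1²·50.1) = 0.004965.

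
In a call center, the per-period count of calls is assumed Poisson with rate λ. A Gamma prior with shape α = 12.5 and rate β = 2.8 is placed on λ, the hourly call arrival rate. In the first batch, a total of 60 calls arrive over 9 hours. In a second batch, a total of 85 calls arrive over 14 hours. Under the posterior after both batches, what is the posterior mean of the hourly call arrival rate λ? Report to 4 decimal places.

With a Gamma(shape α, rate β) prior, the Poisson likelihood is conjugate: the posterior is Gamma(α + ΣXᵢ, β + n).
After batch 1: Gamma(α+S, β+n) = Gamma(12.5+60, 2.8+9) = Gamma(72.5, 11.8).
After batch 2: Gamma(α+S, β+n) = Gamma(72.5+85, 11.8+14) = Gamma(157.5, 25.8).
Posterior mean = α/β = 157.5/25.8 = 6.1047.

6.1047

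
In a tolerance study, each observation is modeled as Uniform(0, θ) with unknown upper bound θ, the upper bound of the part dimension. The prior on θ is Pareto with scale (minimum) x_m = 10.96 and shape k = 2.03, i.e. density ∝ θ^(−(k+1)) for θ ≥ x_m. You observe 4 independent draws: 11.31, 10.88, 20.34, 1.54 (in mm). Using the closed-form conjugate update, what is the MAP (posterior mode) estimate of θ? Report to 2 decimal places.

A Pareto(scale x_m, shape k) prior on the upper bound θ of Uniform(0, θ) is conjugate: posterior is Pareto(max(x_m, max xᵢ), k + n).
Sample maximum = 20.34; prior scale x_m = 10.96 → posterior scale = max = 20.34.
Posterior shape = 2.03 + 4 = 6.03.
The Pareto density is decreasing on [x_m, ∞), so the mode is x_m = 20.34.

20.34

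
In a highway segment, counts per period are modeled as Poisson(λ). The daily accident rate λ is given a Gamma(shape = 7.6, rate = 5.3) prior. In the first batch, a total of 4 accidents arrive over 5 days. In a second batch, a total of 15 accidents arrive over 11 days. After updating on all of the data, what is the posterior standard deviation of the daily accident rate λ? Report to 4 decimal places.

With a Gamma(shape α, rate β) prior, the Poisson likelihood is conjugate: the posterior is Gamma(α + ΣXᵢ, β + n).
After batch 1: Gamma(α+S, β+n) = Gamma(7.6+4, 5.3+5) = Gamma(11.6, 10.3).
After batch 2: Gamma(α+S, β+n) = Gamma(11.6+15, 10.3+11) = Gamma(26.6, 21.3).
SD = √α/β = √26.6/21.3 = 0.2421.

0.2421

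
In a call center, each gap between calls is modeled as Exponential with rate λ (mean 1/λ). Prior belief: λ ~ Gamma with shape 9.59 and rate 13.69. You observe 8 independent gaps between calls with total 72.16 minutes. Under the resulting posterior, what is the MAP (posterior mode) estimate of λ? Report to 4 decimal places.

With a Gamma(shape α, rate β) prior on the exponential rate λ, the posterior after n observations with total T = Σxᵢ is Gamma(α+n, β+T).
Posterior: Gamma(9.59+8, 13.69+72.16) = Gamma(17.59, 85.85).
Mode = (α−1)/β = 0.1932.

0.1932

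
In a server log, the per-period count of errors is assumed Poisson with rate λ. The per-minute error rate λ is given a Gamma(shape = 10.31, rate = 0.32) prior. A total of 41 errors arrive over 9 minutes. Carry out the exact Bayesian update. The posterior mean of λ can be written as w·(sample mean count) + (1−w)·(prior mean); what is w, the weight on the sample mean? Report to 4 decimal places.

With a Gamma(shape α, rate β) prior, the Poisson likelihood is conjugate: the posterior is Gamma(α + ΣXᵢ, β + n).
Posterior mean = (α₀+S)/(β₀+n) = [n/(β₀+n)]·(S/n) + [β₀/(β₀+n)]·(α₀/β₀), so only n and β₀ enter the weight.
Weight on data w = n/(β₀+n) = 9/(0.32+9) = 9/9.32 = 0.9657.

0.9657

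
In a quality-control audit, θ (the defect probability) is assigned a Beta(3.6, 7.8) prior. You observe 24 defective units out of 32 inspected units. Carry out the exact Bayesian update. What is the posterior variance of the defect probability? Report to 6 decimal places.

The Beta prior is conjugate to a Binomial/Bernoulli likelihood; the update adds successes to α and failures to β.
Posterior: Beta(α+k, β+n−k) = Beta(3.6+24, 7.8+8) = Beta(27.6, 15.8).
Var = αβ/((α+β)²(α+β+1)) = 27.6·15.8/(43.4²·44.4) = 0.005214.

0.005214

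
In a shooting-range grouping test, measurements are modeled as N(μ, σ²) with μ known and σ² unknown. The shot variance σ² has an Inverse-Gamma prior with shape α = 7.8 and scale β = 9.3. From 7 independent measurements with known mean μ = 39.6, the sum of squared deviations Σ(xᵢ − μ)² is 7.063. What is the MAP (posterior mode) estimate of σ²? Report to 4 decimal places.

1.0432

With known mean μ and an Inverse-Gamma(α, β) prior on σ², the Normal likelihood is conjugate: posterior is Inv-Gamma(α + n/2, β + Σ(xᵢ−μ)²/2).
Posterior: Inv-Gamma(7.8 + 7/2, 9.3 + 7.063/2) = Inv-Gamma(11.30, 12.8315).
Mode = β/(α+1) = 12.8315/12.30 = 1.0432.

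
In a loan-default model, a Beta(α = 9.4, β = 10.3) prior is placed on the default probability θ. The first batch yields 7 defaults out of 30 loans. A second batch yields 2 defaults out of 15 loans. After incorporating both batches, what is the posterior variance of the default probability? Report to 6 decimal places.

The Beta prior is conjugate to a Binomial/Bernoulli likelihood; the update adds successes to α and failures to β.
After batch 1: Beta(9.4+7, 10.3+23) = Beta(16.4, 33.3).
After batch 2: Beta(16.4+2, 33.3+13) = Beta(18.4, 46.3).
Var = αβ/((α+β)²(α+β+1)) = 18.4·46.3/(64.7²·65.7) = 0.003098.

0.003098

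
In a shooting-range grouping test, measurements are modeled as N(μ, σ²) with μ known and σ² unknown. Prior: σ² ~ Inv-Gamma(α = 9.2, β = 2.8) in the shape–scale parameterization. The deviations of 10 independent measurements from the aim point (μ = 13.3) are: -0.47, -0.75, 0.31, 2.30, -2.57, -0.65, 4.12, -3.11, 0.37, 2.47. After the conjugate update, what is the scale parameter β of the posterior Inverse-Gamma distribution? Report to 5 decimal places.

With known mean μ and an Inverse-Gamma(α, β) prior on σ², the Normal likelihood is conjugate: posterior is Inv-Gamma(α + n/2, β + Σ(xᵢ−μ)²/2).
Σ(xᵢ−μ)² = (-0.47)² + (-0.75)² + (0.31)² + (2.30)² + (-2.57)² + (-0.65)² + (4.12)² + (-3.11)² + (0.37)² + (2.47)² = 46.0812.
Posterior: Inv-Gamma(9.2 + 10/2, 2.8 + 46.0812/2) = Inv-Gamma(14.20, 25.84060).
Posterior β = 25.84060.

25.84060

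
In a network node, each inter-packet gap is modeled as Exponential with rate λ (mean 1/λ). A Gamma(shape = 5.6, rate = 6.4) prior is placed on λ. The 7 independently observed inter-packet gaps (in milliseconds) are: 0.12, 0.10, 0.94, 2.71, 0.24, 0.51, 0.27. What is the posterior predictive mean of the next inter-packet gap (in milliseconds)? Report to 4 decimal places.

0.9733

With a Gamma(shape α, rate β) prior on the exponential rate λ, the posterior after n observations with total T = Σxᵢ is Gamma(α+n, β+T).
Sum of observations T = 4.89 milliseconds; n = 7.
Posterior: Gamma(5.6+7, 6.4+4.89) = Gamma(12.6, 11.29).
The predictive distribution for the next observation is Lomax; its mean is β/(α−1) = 11.29/11.6 = 0.9733.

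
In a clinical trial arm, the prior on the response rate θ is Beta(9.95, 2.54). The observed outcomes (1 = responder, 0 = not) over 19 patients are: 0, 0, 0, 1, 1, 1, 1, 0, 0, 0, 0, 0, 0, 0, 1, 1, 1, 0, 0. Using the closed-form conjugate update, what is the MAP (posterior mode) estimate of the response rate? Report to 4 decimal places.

0.5409

The Beta prior is conjugate to a Binomial/Bernoulli likelihood; the update adds successes to α and failures to β.
Posterior: Beta(α+k, β+n−k) = Beta(9.95+7, 2.54+12) = Beta(16.95, 14.54).
Mode of Beta(a,b) for a,b>1 is (a−1)/(a+b−2) = 15.95/29.49 = 0.5409.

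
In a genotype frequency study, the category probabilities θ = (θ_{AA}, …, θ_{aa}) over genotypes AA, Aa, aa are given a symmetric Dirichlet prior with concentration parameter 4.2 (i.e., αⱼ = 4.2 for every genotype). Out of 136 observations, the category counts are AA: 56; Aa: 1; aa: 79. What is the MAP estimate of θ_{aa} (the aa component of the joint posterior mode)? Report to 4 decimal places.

The Dirichlet prior is conjugate to the Multinomial likelihood: each posterior αⱼ = prior αⱼ + observed count nⱼ.
Posterior concentration: (60.2, 5.2, 83.2), total = 148.6.
Joint mode component: (α_{aa}−1)/(Σα−K) = 82.2/145.6 = 0.5646.

0.5646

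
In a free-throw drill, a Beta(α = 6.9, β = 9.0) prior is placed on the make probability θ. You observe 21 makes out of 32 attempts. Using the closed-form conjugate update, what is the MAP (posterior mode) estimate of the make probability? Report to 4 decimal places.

The Beta prior is conjugate to a Binomial/Bernoulli likelihood; the update adds successes to α and failures to β.
Posterior: Beta(α+k, β+n−k) = Beta(6.9+21, 9.0+11) = Beta(27.9, 20.0).
Mode of Beta(a,b) for a,b>1 is (a−1)/(a+b−2) = 26.9/45.9 = 0.5861.

0.5861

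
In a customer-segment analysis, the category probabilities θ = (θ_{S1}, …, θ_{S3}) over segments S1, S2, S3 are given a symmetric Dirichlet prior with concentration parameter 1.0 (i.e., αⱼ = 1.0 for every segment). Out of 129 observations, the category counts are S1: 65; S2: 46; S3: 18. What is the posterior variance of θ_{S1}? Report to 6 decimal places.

The Dirichlet prior is conjugate to the Multinomial likelihood: each posterior αⱼ = prior αⱼ + observed count nⱼ.
Posterior concentration: (66.0, 47.0, 19.0), total = 132.0.
Var[θ_j] = α_j(Σα−α_j)/((Σα)²(Σα+1)) = 66.0·66.0/(132.0²·133.0) = 0.001880.

0.001880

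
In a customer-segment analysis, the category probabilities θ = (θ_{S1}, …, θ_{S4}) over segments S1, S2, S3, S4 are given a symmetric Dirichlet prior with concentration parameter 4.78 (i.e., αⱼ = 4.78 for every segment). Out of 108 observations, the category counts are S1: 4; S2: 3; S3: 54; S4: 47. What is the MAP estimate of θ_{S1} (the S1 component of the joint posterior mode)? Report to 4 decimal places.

The Dirichlet prior is conjugate to the Multinomial likelihood: each posterior αⱼ = prior αⱼ + observed count nⱼ.
Posterior concentration: (8.78, 7.78, 58.78, 51.78), total = 127.12.
Joint mode component: (α_{S1}−1)/(Σα−K) = 7.78/123.12 = 0.0632.

0.0632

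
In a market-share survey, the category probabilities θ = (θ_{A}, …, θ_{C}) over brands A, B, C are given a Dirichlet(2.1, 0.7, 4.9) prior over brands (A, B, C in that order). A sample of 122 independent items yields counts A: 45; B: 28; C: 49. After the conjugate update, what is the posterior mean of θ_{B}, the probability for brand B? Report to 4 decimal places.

0.2213

The Dirichlet prior is conjugate to the Multinomial likelihood: each posterior αⱼ = prior αⱼ + observed count nⱼ.
Posterior concentration: (47.1, 28.7, 53.9), total = 129.7.
E[θ_{B}|data] = α_{B}/Σα = 28.7/129.7 = 0.2213.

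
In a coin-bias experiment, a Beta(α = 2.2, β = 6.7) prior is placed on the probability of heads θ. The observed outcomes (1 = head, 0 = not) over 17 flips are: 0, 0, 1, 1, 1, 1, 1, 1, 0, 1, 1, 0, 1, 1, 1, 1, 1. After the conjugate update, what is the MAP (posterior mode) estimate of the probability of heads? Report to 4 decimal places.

The Beta prior is conjugate to a Binomial/Bernoulli likelihood; the update adds successes to α and failures to β.
Posterior: Beta(α+k, β+n−k) = Beta(2.2+13, 6.7+4) = Beta(15.2, 10.7).
Mode of Beta(a,b) for a,b>1 is (a−1)/(a+b−2) = 14.2/23.9 = 0.5941.

0.5941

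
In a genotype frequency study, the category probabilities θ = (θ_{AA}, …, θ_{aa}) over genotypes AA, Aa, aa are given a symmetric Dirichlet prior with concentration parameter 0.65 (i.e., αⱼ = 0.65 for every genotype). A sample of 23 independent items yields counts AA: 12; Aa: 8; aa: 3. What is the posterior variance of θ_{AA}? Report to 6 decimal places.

The Dirichlet prior is conjugate to the Multinomial likelihood: each posterior αⱼ = prior αⱼ + observed count nⱼ.
Posterior concentration: (12.65, 8.65, 3.65), total = 24.95.
Var[θ_j] = α_j(Σα−α_j)/((Σα)²(Σα+1)) = 12.65·12.30/(24.95²·25.95) = 0.009632.

0.009632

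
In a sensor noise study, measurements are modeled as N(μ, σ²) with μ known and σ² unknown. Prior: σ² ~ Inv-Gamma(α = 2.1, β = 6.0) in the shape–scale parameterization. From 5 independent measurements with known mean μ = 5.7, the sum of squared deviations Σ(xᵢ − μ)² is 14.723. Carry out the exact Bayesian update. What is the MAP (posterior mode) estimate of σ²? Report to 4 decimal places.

2.3860

With known mean μ and an Inverse-Gamma(α, β) prior on σ², the Normal likelihood is conjugate: posterior is Inv-Gamma(α + n/2, β + Σ(xᵢ−μ)²/2).
Posterior: Inv-Gamma(2.1 + 5/2, 6.0 + 14.723/2) = Inv-Gamma(4.60, 13.3615).
Mode = β/(α+1) = 13.3615/5.60 = 2.3860.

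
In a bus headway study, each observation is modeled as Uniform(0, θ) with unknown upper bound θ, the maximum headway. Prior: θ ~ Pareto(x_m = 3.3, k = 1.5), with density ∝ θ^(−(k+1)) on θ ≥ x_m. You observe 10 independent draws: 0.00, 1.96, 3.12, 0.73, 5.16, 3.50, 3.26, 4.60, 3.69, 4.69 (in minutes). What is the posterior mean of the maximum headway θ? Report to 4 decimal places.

A Pareto(scale x_m, shape k) prior on the upper bound θ of Uniform(0, θ) is conjugate: posterior is Pareto(max(x_m, max xᵢ), k + n).
Sample maximum = 5.16; prior scale x_m = 3.3 → posterior scale = max = 5.16.
Posterior shape = 1.5 + 10 = 11.5.
E[θ|data] = k·x_m/(k−1) = 11.5·5.16/10.5 = 5.6514.

5.6514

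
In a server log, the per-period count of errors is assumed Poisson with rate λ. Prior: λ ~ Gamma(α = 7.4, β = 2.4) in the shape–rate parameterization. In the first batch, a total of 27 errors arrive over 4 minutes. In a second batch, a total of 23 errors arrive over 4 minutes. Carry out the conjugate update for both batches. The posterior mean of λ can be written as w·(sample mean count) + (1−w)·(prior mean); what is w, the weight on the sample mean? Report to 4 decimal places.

0.7692

With a Gamma(shape α, rate β) prior, the Poisson likelihood is conjugate: the posterior is Gamma(α + ΣXᵢ, β + n).
Total number of minutes: n = 4 + 4 = 8.
Posterior mean = (α₀+S)/(β₀+n) = [n/(β₀+n)]·(S/n) + [β₀/(β₀+n)]·(α₀/β₀), so only n and β₀ enter the weight.
Weight on data w = n/(β₀+n) = 8/(2.4+8) = 8/10.4 = 0.7692.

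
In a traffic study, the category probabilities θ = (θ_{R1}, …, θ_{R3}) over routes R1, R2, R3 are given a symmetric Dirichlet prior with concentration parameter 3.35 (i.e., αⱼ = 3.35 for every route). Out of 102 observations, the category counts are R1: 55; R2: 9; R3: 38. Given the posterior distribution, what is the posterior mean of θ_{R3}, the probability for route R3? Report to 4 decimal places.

The Dirichlet prior is conjugate to the Multinomial likelihood: each posterior αⱼ = prior αⱼ + observed count nⱼ.
Posterior concentration: (58.35, 12.35, 41.35), total = 112.05.
E[θ_{R3}|data] = α_{R3}/Σα = 41.35/112.05 = 0.3690.

0.3690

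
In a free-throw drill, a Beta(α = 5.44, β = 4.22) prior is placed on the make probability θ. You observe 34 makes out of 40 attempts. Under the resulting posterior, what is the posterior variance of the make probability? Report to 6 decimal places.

The Beta prior is conjugate to a Binomial/Bernoulli likelihood; the update adds successes to α and failures to β.
Posterior: Beta(α+k, β+n−k) = Beta(5.44+34, 4.22+6) = Beta(39.44, 10.22).
Var = αβ/((α+β)²(α+β+1)) = 39.44·10.22/(49.66²·50.66) = 0.003226.

0.003226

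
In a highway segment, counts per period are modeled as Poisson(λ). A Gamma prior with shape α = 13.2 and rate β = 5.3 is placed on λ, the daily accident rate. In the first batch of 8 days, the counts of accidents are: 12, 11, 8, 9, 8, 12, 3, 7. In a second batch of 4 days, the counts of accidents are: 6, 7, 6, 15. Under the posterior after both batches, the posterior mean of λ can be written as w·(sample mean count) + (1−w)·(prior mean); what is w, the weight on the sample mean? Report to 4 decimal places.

With a Gamma(shape α, rate β) prior, the Poisson likelihood is conjugate: the posterior is Gamma(α + ΣXᵢ, β + n).
Total number of days: n = 8 + 4 = 12.
Posterior mean = (α₀+S)/(β₀+n) = [n/(β₀+n)]·(S/n) + [β₀/(β₀+n)]·(α₀/β₀), so only n and β₀ enter the weight.
Weight on data w = n/(β₀+n) = 12/(5.3+12) = 12/17.3 = 0.6936.

0.6936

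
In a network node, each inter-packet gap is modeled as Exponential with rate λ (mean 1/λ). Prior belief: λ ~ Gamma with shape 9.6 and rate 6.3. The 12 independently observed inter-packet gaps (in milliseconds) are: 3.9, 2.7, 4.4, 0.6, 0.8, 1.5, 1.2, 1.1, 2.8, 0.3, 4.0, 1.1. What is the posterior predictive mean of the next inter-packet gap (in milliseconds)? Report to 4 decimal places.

1.4903

With a Gamma(shape α, rate β) prior on the exponential rate λ, the posterior after n observations with total T = Σxᵢ is Gamma(α+n, β+T).
Sum of observations T = 24.4 milliseconds; n = 12.
Posterior: Gamma(9.6+12, 6.3+24.4) = Gamma(21.6, 30.7).
The predictive distribution for the next observation is Lomax; its mean is β/(α−1) = 30.7/20.6 = 1.4903.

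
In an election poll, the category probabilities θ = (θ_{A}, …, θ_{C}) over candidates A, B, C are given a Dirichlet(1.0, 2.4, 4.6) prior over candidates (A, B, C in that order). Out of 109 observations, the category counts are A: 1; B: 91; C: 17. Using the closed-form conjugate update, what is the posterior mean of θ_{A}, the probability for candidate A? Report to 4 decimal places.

The Dirichlet prior is conjugate to the Multinomial likelihood: each posterior αⱼ = prior αⱼ + observed count nⱼ.
Posterior concentration: (2.0, 93.4, 21.6), total = 117.0.
E[θ_{A}|data] = α_{A}/Σα = 2.0/117.0 = 0.0171.

0.0171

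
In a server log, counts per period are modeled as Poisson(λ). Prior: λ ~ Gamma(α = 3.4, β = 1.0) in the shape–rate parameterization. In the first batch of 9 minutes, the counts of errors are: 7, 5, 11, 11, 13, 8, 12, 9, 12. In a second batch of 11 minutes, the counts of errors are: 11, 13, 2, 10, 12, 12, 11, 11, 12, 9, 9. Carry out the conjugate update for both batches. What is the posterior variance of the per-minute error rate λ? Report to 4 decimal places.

0.4612

With a Gamma(shape α, rate β) prior, the Poisson likelihood is conjugate: the posterior is Gamma(α + ΣXᵢ, β + n).
Batch 1: sum of counts S = 88 over n = 9 minutes.
After batch 1: Gamma(α+S, β+n) = Gamma(3.4+88, 1.0+9) = Gamma(91.4, 10.0).
Batch 2: sum of counts S = 112 over n = 11 minutes.
After batch 2: Gamma(α+S, β+n) = Gamma(91.4+112, 10.0+11) = Gamma(203.4, 21.0).
Var = α/β² = 203.4/21.0² = 0.4612.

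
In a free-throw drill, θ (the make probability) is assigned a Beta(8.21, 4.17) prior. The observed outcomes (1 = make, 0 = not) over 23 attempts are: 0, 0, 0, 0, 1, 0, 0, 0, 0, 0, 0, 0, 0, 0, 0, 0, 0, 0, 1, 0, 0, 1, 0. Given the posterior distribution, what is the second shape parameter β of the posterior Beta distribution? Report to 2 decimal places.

24.17

The Beta prior is conjugate to a Binomial/Bernoulli likelihood; the update adds successes to α and failures to β.
Posterior: Beta(α+k, β+n−k) = Beta(8.21+3, 4.17+20) = Beta(11.21, 24.17).
Posterior β = 24.17.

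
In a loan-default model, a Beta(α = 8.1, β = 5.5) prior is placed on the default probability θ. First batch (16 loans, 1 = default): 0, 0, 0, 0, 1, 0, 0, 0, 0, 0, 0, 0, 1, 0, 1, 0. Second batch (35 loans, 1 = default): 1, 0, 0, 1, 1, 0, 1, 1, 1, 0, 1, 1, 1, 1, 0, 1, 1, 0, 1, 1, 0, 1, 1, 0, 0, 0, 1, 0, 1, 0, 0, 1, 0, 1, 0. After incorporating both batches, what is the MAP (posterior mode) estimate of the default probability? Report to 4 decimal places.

0.4808

The Beta prior is conjugate to a Binomial/Bernoulli likelihood; the update adds successes to α and failures to β.
After batch 1: Beta(8.1+3, 5.5+13) = Beta(11.1, 18.5).
After batch 2: Beta(11.1+20, 18.5+15) = Beta(31.1, 33.5).
Mode of Beta(a,b) for a,b>1 is (a−1)/(a+b−2) = 30.1/62.6 = 0.4808.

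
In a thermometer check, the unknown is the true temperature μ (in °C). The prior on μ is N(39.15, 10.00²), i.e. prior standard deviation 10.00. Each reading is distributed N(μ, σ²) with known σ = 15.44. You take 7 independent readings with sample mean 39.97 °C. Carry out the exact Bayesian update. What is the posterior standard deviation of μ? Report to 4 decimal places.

For Normal data with known variance σ², a Normal(μ₀, σ₀²) prior on μ is conjugate. Posterior precision = 1/σ₀² + n/σ²; posterior mean is the precision-weighted average of μ₀ and x̄.
σ₀² = 10.00² = 100, σ² = 15.44² = 238.3936; σ² + n·σ₀² = 238.3936 + 7·100 = 938.3936.
Posterior precision = 1/σ₀² + n/σ² = 1/100 + 7/238.3936 = (σ² + n·σ₀²)/(σ₀²σ²) = 938.3936/(100·238.3936); posterior variance σₙ² = σ₀²σ²/(σ² + n·σ₀²) = 100·238.3936/938.3936 = 25.404436.
Posterior SD = √σₙ² = √(100·238.3936/938.3936) = 5.0403.

5.0403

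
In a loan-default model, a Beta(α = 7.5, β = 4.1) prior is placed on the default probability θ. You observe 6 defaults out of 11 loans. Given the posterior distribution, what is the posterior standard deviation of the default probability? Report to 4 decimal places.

0.1010

The Beta prior is conjugate to a Binomial/Bernoulli likelihood; the update adds successes to α and failures to β.
Posterior: Beta(α+k, β+n−k) = Beta(7.5+6, 4.1+5) = Beta(13.5, 9.1).
Var = αβ/((α+β)²(α+β+1)) = 13.5·9.1/(22.6²·23.6) = 0.01019169; SD = √0.01019169 = 0.1010.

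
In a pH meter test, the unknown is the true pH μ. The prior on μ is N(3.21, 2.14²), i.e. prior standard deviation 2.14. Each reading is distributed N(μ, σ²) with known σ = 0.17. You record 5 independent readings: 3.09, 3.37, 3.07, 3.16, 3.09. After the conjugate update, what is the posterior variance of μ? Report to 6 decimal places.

For Normal data with known variance σ², a Normal(μ₀, σ₀²) prior on μ is conjugate. Posterior precision = 1/σ₀² + n/σ²; posterior mean is the precision-weighted average of μ₀ and x̄.
σ₀² = 2.14² = 4.5796, σ² = 0.17² = 0.0289; σ² + n·σ₀² = 0.0289 + 5·4.5796 = 22.9269.
Posterior precision = 1/σ₀² + n/σ² = 1/4.5796 + 5/0.0289 = (σ² + n·σ₀²)/(σ₀²σ²) = 22.9269/(4.5796·0.0289); posterior variance σₙ² = σ₀²σ²/(σ² + n·σ₀²) = 4.5796·0.0289/22.9269 = 0.005773.

0.005773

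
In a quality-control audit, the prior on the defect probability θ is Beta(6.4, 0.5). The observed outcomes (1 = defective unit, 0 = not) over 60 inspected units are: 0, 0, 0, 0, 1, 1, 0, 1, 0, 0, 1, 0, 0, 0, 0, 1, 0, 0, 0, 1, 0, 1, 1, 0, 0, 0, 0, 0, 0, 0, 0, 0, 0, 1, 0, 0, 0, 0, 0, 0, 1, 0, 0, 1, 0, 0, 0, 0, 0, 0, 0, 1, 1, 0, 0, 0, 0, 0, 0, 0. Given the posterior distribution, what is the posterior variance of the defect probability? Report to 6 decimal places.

The Beta prior is conjugate to a Binomial/Bernoulli likelihood; the update adds successes to α and failures to β.
Posterior: Beta(α+k, β+n−k) = Beta(6.4+13, 0.5+47) = Beta(19.4, 47.5).
Var = αβ/((α+β)²(α+β+1)) = 19.4·47.5/(66.9²·67.9) = 0.003032.

0.003032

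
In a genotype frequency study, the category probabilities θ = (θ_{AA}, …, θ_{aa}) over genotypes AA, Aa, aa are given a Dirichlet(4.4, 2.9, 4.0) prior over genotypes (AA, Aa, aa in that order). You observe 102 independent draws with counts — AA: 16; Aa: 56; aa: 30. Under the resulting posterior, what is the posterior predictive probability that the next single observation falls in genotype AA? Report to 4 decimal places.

The Dirichlet prior is conjugate to the Multinomial likelihood: each posterior αⱼ = prior αⱼ + observed count nⱼ.
Posterior concentration: (20.4, 58.9, 34.0), total = 113.3.
P(next = AA | data) = α_{AA}/Σα = 0.1801.

0.1801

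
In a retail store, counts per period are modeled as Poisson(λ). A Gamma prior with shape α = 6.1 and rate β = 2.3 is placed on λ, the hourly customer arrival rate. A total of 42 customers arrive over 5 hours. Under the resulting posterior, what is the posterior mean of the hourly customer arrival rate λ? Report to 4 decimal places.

With a Gamma(shape α, rate β) prior, the Poisson likelihood is conjugate: the posterior is Gamma(α + ΣXᵢ, β + n).
Posterior: Gamma(α+S, β+n) = Gamma(6.1+42, 2.3+5) = Gamma(48.1, 7.3).
Posterior mean = α/β = 48.1/7.3 = 6.5890.

6.5890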